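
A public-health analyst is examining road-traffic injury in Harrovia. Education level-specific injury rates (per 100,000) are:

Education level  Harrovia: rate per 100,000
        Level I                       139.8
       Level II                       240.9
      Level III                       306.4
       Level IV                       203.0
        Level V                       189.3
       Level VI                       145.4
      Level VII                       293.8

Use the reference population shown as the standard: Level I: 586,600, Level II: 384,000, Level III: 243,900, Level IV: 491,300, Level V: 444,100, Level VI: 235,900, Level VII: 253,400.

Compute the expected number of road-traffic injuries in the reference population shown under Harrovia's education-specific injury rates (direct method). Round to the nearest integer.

Expected road-traffic injuries = Σ (standard pop × education-specific rate ÷ 100,000)
= 586,600×139.8/100,000 + 384,000×240.9/100,000 + 243,900×306.4/100,000 + 491,300×203.0/100,000 + 444,100×189.3/100,000 + 235,900×145.4/100,000 + 253,400×293.8/100,000
= 820.07 + 925.06 + 747.31 + 997.34 + 840.68 + 343.00 + 744.49 = 5417.94.

5418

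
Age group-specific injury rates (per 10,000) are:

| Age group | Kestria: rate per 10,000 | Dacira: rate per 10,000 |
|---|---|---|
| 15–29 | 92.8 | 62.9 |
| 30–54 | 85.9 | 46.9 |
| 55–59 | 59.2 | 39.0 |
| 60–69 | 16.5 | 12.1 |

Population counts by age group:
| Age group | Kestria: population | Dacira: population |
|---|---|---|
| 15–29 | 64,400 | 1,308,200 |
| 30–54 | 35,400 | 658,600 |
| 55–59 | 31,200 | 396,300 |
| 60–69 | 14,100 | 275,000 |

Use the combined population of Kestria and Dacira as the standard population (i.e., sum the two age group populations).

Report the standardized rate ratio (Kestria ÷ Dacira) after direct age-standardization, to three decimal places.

1.561

Combined standard total = 2,783,200; weights = 0.4932, 0.2494, 0.1536, 0.1039.
Kestria: 0.4932×92.8 + 0.2494×85.9 + 0.1536×59.2 + 0.1039×16.5 = 77.9930 per 10,000.
Dacira: 0.4932×62.9 + 0.2494×46.9 + 0.1536×39.0 + 0.1039×12.1 = 49.9625 per 10,000.
Ratio = 77.9930 ÷ 49.9625 = 1.56103.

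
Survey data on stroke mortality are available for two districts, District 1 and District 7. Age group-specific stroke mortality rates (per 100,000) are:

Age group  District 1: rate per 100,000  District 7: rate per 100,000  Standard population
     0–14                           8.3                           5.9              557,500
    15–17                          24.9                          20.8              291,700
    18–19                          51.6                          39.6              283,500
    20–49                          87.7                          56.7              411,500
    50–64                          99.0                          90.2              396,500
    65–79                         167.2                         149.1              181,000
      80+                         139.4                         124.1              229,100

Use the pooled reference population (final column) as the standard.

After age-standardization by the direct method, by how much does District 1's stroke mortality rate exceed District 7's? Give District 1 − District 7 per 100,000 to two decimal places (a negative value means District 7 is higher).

Standard total = 2,350,800; weights = 0.2372, 0.1241, 0.1206, 0.1750, 0.1687, 0.0770, 0.0975.
District 1: 0.2372×8.3 + 0.1241×24.9 + 0.1206×51.6 + 0.1750×87.7 + 0.1687×99.0 + 0.0770×167.2 + 0.0975×139.4 = 69.7894 per 100,000.
District 7: 0.2372×5.9 + 0.1241×20.8 + 0.1206×39.6 + 0.1750×56.7 + 0.1687×90.2 + 0.0770×149.1 + 0.0975×124.1 = 57.4689 per 100,000.
Difference = 69.7894 − 57.4689 = 12.3205.

12.32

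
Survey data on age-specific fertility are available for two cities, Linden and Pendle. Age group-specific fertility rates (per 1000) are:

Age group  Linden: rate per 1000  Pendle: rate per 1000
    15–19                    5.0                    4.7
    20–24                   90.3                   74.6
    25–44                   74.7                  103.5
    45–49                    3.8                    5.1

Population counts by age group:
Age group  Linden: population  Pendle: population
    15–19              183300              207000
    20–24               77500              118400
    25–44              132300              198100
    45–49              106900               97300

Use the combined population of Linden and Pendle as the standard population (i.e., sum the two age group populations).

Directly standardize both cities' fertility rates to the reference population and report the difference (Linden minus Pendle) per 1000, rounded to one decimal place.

-5.9

Combined standard total = 1120800; weights = 0.3482, 0.1748, 0.2948, 0.1822.
Linden: 0.3482×5.0 + 0.1748×90.3 + 0.2948×74.7 + 0.1822×3.8 = 40.2374 per 1000.
Pendle: 0.3482×4.7 + 0.1748×74.6 + 0.2948×103.5 + 0.1822×5.1 = 46.1156 per 1000.
Difference = 40.2374 − 46.1156 = -5.8782.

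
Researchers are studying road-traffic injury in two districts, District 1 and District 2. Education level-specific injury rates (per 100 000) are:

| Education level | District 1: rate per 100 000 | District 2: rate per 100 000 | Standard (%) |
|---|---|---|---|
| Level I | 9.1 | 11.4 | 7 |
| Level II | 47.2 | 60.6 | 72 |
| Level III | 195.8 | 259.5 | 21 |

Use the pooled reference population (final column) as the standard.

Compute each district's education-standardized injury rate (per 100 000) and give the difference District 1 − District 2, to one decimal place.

-23.2

Standard weights: 0.07, 0.72, 0.21.
District 1: 0.0700×9.1 + 0.7200×47.2 + 0.2100×195.8 = 75.7390 per 100 000.
District 2: 0.0700×11.4 + 0.7200×60.6 + 0.2100×259.5 = 98.9250 per 100 000.
Difference = 75.7390 − 98.9250 = -23.1860.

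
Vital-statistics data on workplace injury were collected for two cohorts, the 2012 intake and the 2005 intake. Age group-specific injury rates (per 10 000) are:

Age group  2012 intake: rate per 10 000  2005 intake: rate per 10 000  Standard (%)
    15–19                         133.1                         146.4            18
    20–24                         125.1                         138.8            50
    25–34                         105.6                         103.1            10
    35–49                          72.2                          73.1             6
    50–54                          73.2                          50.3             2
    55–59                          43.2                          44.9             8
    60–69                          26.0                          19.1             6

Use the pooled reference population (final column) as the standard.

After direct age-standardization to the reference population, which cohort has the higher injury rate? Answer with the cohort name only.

Standard weights: 0.18, 0.50, 0.10, 0.06, 0.02, 0.08, 0.06.
The 2012 intake: 0.1800×133.1 + 0.5000×125.1 + 0.1000×105.6 + 0.0600×72.2 + 0.0200×73.2 + 0.0800×43.2 + 0.0600×26.0 = 107.8800 per 10 000.
The 2005 intake: 0.1800×146.4 + 0.5000×138.8 + 0.1000×103.1 + 0.0600×73.1 + 0.0200×50.3 + 0.0800×44.9 + 0.0600×19.1 = 116.1920 per 10 000.

2005 intake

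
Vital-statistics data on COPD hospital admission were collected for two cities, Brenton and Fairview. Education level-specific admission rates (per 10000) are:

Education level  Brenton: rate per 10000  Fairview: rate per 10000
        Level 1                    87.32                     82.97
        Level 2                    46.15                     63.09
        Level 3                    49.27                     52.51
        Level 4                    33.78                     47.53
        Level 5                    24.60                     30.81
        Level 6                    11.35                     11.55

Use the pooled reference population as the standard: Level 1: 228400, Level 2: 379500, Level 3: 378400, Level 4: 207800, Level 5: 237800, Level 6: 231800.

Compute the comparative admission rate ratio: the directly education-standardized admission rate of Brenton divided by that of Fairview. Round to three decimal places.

0.866

Standard total = 1663700; weights = 0.1373, 0.2281, 0.2274, 0.1249, 0.1429, 0.1393.
Brenton: 0.1373×87.32 + 0.2281×46.15 + 0.2274×49.27 + 0.1249×33.78 + 0.1429×24.60 + 0.1393×11.35 = 43.0377 per 10000.
Fairview: 0.1373×82.97 + 0.2281×63.09 + 0.2274×52.51 + 0.1249×47.53 + 0.1429×30.81 + 0.1393×11.55 = 49.6745 per 10000.
Ratio = 43.0377 ÷ 49.6745 = 0.86640.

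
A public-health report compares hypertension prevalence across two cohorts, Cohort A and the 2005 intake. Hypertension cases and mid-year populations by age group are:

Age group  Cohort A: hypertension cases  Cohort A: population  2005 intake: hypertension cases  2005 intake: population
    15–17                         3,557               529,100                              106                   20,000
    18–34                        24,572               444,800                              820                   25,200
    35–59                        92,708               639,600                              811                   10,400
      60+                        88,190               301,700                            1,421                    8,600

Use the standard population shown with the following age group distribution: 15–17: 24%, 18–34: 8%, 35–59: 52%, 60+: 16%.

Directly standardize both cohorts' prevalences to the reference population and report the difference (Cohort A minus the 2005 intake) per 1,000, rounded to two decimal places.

Age-specific rates per 1,000 for Cohort A: 6.723, 55.243, 144.947, 292.310.
For the 2005 intake: 5.300, 32.540, 77.981, 165.233.
Standard weights: 0.24, 0.08, 0.52, 0.16.
Cohort A: 0.2400×6.723 + 0.0800×55.243 + 0.5200×144.947 + 0.1600×292.310 = 128.1749 per 1,000.
The 2005 intake: 0.2400×5.300 + 0.0800×32.540 + 0.5200×77.981 + 0.1600×165.233 = 70.8624 per 1,000.
Difference = 128.1749 − 70.8624 = 57.3125.

57.31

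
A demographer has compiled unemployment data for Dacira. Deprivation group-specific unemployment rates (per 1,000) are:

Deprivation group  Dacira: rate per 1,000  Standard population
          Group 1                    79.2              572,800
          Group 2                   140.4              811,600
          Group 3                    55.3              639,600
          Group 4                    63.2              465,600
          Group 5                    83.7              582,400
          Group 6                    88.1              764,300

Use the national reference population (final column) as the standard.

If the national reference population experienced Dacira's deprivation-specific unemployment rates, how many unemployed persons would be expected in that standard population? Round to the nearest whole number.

Expected unemployed persons = Σ (standard pop × deprivation-specific rate ÷ 1,000)
= 572,800×79.2/1,000 + 811,600×140.4/1,000 + 639,600×55.3/1,000 + 465,600×63.2/1,000 + 582,400×83.7/1,000 + 764,300×88.1/1,000
= 45365.76 + 113948.64 + 35369.88 + 29425.92 + 48746.88 + 67334.83 = 340191.91.

340192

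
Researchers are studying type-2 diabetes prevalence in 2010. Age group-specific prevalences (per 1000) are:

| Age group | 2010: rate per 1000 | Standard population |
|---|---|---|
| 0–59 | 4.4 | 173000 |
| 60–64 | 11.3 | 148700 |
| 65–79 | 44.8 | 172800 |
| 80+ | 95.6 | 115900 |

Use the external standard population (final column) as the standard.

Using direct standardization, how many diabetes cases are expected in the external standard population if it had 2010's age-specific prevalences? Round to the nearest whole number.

21263

Expected diabetes cases = Σ (standard pop × age-specific rate ÷ 1000)
= 173000×4.4/1000 + 148700×11.3/1000 + 172800×44.8/1000 + 115900×95.6/1000
= 761.20 + 1680.31 + 7741.44 + 11080.04 = 21262.99.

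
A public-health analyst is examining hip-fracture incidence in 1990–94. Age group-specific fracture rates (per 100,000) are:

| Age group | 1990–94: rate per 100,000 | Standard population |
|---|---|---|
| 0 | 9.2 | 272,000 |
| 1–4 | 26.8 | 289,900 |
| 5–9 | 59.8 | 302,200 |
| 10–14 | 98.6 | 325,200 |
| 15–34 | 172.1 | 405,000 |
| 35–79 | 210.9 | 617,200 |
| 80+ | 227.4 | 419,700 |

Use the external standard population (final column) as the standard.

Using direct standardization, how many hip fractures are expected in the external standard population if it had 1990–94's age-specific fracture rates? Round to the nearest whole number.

Expected hip fractures = Σ (standard pop × age-specific rate ÷ 100,000)
= 272,000×9.2/100,000 + 289,900×26.8/100,000 + 302,200×59.8/100,000 + 325,200×98.6/100,000 + 405,000×172.1/100,000 + 617,200×210.9/100,000 + 419,700×227.4/100,000
= 25.02 + 77.69 + 180.72 + 320.65 + 697.00 + 1301.67 + 954.40 = 3557.16.

3557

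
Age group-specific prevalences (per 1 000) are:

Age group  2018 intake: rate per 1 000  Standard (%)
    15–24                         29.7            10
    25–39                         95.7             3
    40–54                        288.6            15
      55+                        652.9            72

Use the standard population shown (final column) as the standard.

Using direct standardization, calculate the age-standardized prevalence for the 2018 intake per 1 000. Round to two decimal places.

Standard weights: 0.10, 0.03, 0.15, 0.72.
Standardized rate: 0.1000×29.7 + 0.0300×95.7 + 0.1500×288.6 + 0.7200×652.9 = 519.2190 per 1 000.

519.22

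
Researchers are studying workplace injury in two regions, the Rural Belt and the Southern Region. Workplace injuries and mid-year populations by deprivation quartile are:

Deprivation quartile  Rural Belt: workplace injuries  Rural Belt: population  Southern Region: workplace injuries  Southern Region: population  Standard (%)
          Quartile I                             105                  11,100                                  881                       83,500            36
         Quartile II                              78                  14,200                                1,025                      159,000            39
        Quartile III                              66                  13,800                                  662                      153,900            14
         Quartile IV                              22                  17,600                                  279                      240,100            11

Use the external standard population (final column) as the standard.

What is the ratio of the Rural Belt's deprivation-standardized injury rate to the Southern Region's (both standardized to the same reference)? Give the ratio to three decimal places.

Deprivation-specific rates per 10,000 for the Rural Belt: 94.59, 54.93, 47.83, 12.50.
For the Southern Region: 105.51, 64.47, 43.01, 11.62.
Standard weights: 0.36, 0.39, 0.14, 0.11.
The Rural Belt: 0.3600×94.59 + 0.3900×54.93 + 0.1400×47.83 + 0.1100×12.50 = 63.5472 per 10,000.
The Southern Region: 0.3600×105.51 + 0.3900×64.47 + 0.1400×43.01 + 0.1100×11.62 = 70.4251 per 10,000.
Ratio = 63.5472 ÷ 70.4251 = 0.90234.

0.902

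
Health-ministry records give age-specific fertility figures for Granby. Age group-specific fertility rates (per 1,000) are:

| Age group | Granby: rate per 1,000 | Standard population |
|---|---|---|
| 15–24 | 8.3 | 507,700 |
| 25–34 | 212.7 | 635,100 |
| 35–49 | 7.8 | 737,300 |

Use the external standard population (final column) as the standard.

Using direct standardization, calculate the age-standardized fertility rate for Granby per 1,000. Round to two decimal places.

77.15

Standard total = 1,880,100; weights = 0.2700, 0.3378, 0.3922.
Standardized rate: 0.2700×8.3 + 0.3378×212.7 + 0.3922×7.8 = 77.1505 per 1,000.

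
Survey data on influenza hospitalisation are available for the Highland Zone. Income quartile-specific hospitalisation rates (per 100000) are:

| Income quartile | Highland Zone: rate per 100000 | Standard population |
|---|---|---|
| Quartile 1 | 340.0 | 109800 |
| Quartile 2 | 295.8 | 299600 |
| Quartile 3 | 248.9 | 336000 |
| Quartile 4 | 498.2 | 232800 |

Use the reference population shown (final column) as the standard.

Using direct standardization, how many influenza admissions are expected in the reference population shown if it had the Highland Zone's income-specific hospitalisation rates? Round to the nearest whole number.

Expected influenza admissions = Σ (standard pop × income-specific rate ÷ 100000)
= 109800×340.0/100000 + 299600×295.8/100000 + 336000×248.9/100000 + 232800×498.2/100000
= 373.32 + 886.22 + 836.30 + 1159.81 = 3255.65.

3256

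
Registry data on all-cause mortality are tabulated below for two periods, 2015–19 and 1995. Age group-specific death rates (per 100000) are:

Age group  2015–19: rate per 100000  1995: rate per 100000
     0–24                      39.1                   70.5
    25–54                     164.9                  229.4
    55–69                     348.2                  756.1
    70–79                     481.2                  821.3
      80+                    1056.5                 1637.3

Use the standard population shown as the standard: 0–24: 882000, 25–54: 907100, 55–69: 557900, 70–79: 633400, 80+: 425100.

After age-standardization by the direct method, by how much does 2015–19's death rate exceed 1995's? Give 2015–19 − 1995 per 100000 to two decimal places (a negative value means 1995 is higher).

Standard total = 3405500; weights = 0.2590, 0.2664, 0.1638, 0.1860, 0.1248.
2015–19: 0.2590×39.1 + 0.2664×164.9 + 0.1638×348.2 + 0.1860×481.2 + 0.1248×1056.5 = 332.4734 per 100000.
1995: 0.2590×70.5 + 0.2664×229.4 + 0.1638×756.1 + 0.1860×821.3 + 0.1248×1637.3 = 560.3658 per 100000.
Difference = 332.4734 − 560.3658 = -227.8924.

-227.89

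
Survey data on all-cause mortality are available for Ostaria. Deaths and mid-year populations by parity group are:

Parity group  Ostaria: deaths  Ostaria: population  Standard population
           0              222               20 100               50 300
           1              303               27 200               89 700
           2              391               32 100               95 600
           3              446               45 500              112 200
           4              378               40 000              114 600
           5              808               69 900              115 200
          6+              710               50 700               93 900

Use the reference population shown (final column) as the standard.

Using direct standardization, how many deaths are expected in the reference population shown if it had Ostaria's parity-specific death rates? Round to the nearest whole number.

7549

Parity-specific rates per 1 000 for Ostaria: 11.045, 11.140, 12.181, 9.802, 9.450, 11.559, 14.004.
Expected deaths = Σ (standard pop × parity-specific rate ÷ 1 000)
= 50 300×11.045/1 000 + 89 700×11.140/1 000 + 95 600×12.181/1 000 + 112 200×9.802/1 000 + 114 600×9.450/1 000 + 115 200×11.559/1 000 + 93 900×14.004/1 000
= 555.55 + 999.23 + 1164.47 + 1099.81 + 1082.97 + 1331.64 + 1314.97 = 7548.64.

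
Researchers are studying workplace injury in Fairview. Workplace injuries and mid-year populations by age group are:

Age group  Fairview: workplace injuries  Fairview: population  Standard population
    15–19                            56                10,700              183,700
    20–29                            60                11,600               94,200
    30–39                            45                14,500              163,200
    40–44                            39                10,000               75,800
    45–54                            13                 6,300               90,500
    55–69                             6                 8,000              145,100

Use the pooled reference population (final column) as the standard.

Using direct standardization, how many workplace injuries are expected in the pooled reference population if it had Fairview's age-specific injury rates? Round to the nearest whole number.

Age-specific rates per 10,000 for Fairview: 52.34, 51.72, 31.03, 39.00, 20.63, 7.50.
Expected workplace injuries = Σ (standard pop × age-specific rate ÷ 10,000)
= 183,700×52.34/10,000 + 94,200×51.72/10,000 + 163,200×31.03/10,000 + 75,800×39.00/10,000 + 90,500×20.63/10,000 + 145,100×7.50/10,000
= 961.42 + 487.24 + 506.48 + 295.62 + 186.75 + 108.83 = 2546.34.

2546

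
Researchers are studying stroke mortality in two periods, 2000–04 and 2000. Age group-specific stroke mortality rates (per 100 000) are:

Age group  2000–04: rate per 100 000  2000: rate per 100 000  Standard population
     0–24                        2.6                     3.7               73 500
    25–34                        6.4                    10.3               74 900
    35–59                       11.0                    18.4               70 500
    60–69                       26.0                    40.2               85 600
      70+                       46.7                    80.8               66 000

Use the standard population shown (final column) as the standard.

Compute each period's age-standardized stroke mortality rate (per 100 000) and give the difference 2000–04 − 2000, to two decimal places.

Standard total = 370 500; weights = 0.1984, 0.2022, 0.1903, 0.2310, 0.1781.
2000–04: 0.1984×2.6 + 0.2022×6.4 + 0.1903×11.0 + 0.2310×26.0 + 0.1781×46.7 = 18.2288 per 100 000.
2000: 0.1984×3.7 + 0.2022×10.3 + 0.1903×18.4 + 0.2310×40.2 + 0.1781×80.8 = 29.9988 per 100 000.
Difference = 18.2288 − 29.9988 = -11.7700.

-11.77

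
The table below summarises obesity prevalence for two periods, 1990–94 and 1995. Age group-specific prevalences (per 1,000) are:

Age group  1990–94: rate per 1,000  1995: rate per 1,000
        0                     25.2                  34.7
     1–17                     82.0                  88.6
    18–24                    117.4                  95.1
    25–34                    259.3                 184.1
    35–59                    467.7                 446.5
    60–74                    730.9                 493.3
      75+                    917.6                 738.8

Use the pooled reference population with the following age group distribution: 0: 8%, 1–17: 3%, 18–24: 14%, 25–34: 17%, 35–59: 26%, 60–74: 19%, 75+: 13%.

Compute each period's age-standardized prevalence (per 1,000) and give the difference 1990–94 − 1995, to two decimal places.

88.85

Standard weights: 0.08, 0.03, 0.14, 0.17, 0.26, 0.19, 0.13.
1990–94: 0.0800×25.2 + 0.0300×82.0 + 0.1400×117.4 + 0.1700×259.3 + 0.2600×467.7 + 0.1900×730.9 + 0.1300×917.6 = 444.7540 per 1,000.
1995: 0.0800×34.7 + 0.0300×88.6 + 0.1400×95.1 + 0.1700×184.1 + 0.2600×446.5 + 0.1900×493.3 + 0.1300×738.8 = 355.9060 per 1,000.
Difference = 444.7540 − 355.9060 = 88.8480.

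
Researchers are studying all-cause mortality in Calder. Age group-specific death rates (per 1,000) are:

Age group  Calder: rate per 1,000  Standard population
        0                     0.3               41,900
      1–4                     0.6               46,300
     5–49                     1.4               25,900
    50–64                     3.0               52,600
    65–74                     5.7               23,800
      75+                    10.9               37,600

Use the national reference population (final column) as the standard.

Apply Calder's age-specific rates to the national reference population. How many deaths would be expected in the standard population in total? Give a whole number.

780

Expected deaths = Σ (standard pop × age-specific rate ÷ 1,000)
= 41,900×0.3/1,000 + 46,300×0.6/1,000 + 25,900×1.4/1,000 + 52,600×3.0/1,000 + 23,800×5.7/1,000 + 37,600×10.9/1,000
= 12.57 + 27.78 + 36.26 + 157.80 + 135.66 + 409.84 = 779.91.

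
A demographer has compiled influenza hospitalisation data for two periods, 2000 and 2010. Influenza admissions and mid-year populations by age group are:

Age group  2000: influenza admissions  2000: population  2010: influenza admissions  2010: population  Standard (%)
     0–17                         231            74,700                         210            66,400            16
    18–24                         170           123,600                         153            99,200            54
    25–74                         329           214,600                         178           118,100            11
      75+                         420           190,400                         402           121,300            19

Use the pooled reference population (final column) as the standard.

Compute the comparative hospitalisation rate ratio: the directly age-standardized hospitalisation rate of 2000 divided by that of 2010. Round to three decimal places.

Age-specific rates per 100,000 for 2000: 309.24, 137.54, 153.31, 220.59.
For 2010: 316.27, 154.23, 150.72, 331.41.
Standard weights: 0.16, 0.54, 0.11, 0.19.
2000: 0.1600×309.24 + 0.5400×137.54 + 0.1100×153.31 + 0.1900×220.59 = 182.5255 per 100,000.
2010: 0.1600×316.27 + 0.5400×154.23 + 0.1100×150.72 + 0.1900×331.41 = 213.4357 per 100,000.
Ratio = 182.5255 ÷ 213.4357 = 0.85518.

0.855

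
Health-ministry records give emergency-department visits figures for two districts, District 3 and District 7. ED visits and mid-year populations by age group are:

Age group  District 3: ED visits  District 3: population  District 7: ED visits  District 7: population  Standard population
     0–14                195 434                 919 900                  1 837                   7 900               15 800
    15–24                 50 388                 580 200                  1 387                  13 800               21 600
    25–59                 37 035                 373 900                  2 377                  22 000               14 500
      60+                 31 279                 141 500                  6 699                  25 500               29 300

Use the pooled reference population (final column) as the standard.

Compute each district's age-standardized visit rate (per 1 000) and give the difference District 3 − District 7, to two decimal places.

Age-specific rates per 1 000 for District 3: 212.451, 86.846, 99.051, 221.053.
For District 7: 232.532, 100.507, 108.045, 262.706.
Standard total = 81 200; weights = 0.1946, 0.2660, 0.1786, 0.3608.
District 3: 0.1946×212.451 + 0.2660×86.846 + 0.1786×99.051 + 0.3608×221.053 = 161.8927 per 1 000.
District 7: 0.1946×232.532 + 0.2660×100.507 + 0.1786×108.045 + 0.3608×262.706 = 186.0702 per 1 000.
Difference = 161.8927 − 186.0702 = -24.1774.

-24.18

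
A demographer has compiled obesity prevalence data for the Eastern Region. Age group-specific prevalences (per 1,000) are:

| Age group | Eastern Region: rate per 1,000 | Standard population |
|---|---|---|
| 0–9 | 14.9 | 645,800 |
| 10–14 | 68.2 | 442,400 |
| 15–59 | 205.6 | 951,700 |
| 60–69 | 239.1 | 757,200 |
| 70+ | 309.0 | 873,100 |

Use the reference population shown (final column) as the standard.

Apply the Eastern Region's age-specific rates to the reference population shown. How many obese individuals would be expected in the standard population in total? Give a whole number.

686298

Expected obese individuals = Σ (standard pop × age-specific rate ÷ 1,000)
= 645,800×14.9/1,000 + 442,400×68.2/1,000 + 951,700×205.6/1,000 + 757,200×239.1/1,000 + 873,100×309.0/1,000
= 9622.42 + 30171.68 + 195669.52 + 181046.52 + 269787.90 = 686298.04.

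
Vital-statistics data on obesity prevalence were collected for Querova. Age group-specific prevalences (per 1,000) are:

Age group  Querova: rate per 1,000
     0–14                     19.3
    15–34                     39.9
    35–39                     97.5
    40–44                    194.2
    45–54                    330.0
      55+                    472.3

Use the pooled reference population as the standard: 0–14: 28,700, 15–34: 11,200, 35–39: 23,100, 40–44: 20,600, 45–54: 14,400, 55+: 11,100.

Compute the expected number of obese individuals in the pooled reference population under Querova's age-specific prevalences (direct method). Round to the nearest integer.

Expected obese individuals = Σ (standard pop × age-specific rate ÷ 1,000)
= 28,700×19.3/1,000 + 11,200×39.9/1,000 + 23,100×97.5/1,000 + 20,600×194.2/1,000 + 14,400×330.0/1,000 + 11,100×472.3/1,000
= 553.91 + 446.88 + 2252.25 + 4000.52 + 4752.00 + 5242.53 = 17248.09.

17248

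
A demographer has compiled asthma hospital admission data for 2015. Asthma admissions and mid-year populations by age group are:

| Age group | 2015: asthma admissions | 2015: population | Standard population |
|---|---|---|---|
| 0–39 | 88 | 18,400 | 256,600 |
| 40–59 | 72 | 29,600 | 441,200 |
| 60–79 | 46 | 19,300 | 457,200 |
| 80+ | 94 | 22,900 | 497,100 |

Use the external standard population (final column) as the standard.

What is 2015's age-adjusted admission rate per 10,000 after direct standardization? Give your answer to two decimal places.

Age-specific rates per 10,000 for 2015: 47.83, 24.32, 23.83, 41.05.
Standard total = 1,652,100; weights = 0.1553, 0.2671, 0.2767, 0.3009.
Standardized rate: 0.1553×47.83 + 0.2671×24.32 + 0.2767×23.83 + 0.3009×41.05 = 32.8709 per 10,000.

32.87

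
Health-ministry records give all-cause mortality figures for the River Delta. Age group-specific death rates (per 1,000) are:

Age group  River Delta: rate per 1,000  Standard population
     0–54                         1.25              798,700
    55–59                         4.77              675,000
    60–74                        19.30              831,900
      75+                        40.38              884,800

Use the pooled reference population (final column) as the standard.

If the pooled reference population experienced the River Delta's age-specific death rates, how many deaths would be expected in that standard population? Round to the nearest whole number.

56002

Expected deaths = Σ (standard pop × age-specific rate ÷ 1,000)
= 798,700×1.25/1,000 + 675,000×4.77/1,000 + 831,900×19.30/1,000 + 884,800×40.38/1,000
= 998.38 + 3219.75 + 16055.67 + 35728.22 = 56002.02.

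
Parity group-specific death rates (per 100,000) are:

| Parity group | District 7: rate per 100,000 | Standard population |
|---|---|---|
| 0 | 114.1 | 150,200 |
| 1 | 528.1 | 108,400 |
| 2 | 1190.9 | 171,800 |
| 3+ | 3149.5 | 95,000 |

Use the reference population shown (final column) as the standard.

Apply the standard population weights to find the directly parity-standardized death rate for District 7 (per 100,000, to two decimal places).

Standard total = 525,400; weights = 0.2859, 0.2063, 0.3270, 0.1808.
Standardized rate: 0.2859×114.1 + 0.2063×528.1 + 0.3270×1190.9 + 0.1808×3149.5 = 1100.4625 per 100,000.

1100.46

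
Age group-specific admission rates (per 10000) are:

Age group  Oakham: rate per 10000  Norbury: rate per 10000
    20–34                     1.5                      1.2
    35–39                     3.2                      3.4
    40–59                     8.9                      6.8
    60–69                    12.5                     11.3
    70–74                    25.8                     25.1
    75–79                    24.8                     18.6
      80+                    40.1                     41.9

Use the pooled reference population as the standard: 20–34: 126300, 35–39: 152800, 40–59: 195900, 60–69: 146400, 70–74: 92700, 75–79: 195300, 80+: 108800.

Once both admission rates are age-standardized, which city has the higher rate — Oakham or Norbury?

Oakham

Standard total = 1018200; weights = 0.1240, 0.1501, 0.1924, 0.1438, 0.0910, 0.1918, 0.1069.
Oakham: 0.1240×1.5 + 0.1501×3.2 + 0.1924×8.9 + 0.1438×12.5 + 0.0910×25.8 + 0.1918×24.8 + 0.1069×40.1 = 15.5666 per 10000.
Norbury: 0.1240×1.2 + 0.1501×3.4 + 0.1924×6.8 + 0.1438×11.3 + 0.0910×25.1 + 0.1918×18.6 + 0.1069×41.9 = 13.9222 per 10000.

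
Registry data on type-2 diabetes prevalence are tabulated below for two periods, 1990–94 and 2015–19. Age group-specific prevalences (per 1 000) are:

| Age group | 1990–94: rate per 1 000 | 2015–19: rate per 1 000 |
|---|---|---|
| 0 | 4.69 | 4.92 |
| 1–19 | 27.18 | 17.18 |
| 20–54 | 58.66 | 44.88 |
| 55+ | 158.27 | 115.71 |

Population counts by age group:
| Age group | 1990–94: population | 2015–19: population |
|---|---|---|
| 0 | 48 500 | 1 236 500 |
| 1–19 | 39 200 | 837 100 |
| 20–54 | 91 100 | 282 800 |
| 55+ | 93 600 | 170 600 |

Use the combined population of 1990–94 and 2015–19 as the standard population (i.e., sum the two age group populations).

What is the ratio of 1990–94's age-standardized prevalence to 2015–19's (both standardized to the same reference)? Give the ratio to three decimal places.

Combined standard total = 2 799 400; weights = 0.4590, 0.3130, 0.1336, 0.0944.
1990–94: 0.4590×4.69 + 0.3130×27.18 + 0.1336×58.66 + 0.0944×158.27 = 33.4330 per 1 000.
2015–19: 0.4590×4.92 + 0.3130×17.18 + 0.1336×44.88 + 0.0944×115.71 = 24.5511 per 1 000.
Ratio = 33.4330 ÷ 24.5511 = 1.36177.

1.362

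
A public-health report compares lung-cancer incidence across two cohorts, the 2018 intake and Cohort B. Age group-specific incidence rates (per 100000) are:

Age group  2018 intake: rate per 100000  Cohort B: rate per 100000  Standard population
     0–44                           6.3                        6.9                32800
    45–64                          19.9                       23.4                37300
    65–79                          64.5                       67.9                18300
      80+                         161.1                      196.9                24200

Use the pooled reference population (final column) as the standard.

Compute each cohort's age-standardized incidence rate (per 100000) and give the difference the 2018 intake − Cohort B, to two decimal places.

-9.58

Standard total = 112600; weights = 0.2913, 0.3313, 0.1625, 0.2149.
The 2018 intake: 0.2913×6.3 + 0.3313×19.9 + 0.1625×64.5 + 0.2149×161.1 = 53.5336 per 100000.
Cohort B: 0.2913×6.9 + 0.3313×23.4 + 0.1625×67.9 + 0.2149×196.9 = 63.1145 per 100000.
Difference = 53.5336 − 63.1145 = -9.5809.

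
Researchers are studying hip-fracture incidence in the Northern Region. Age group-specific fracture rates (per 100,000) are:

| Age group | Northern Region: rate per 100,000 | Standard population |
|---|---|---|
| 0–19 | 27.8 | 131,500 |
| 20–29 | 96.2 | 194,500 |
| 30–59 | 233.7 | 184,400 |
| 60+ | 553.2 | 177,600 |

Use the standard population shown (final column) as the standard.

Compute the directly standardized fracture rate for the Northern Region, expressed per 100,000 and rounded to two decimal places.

Standard total = 688,000; weights = 0.1911, 0.2827, 0.2680, 0.2581.
Standardized rate: 0.1911×27.8 + 0.2827×96.2 + 0.2680×233.7 + 0.2581×553.2 = 237.9494 per 100,000.

237.95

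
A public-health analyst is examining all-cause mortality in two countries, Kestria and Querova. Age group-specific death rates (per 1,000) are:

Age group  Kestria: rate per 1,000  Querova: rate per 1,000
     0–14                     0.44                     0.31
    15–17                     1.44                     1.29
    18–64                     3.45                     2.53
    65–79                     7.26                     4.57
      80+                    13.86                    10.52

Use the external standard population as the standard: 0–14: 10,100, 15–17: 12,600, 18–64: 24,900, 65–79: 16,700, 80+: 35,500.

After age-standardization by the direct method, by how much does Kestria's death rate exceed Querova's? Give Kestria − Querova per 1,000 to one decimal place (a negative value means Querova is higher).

1.9

Standard total = 99,800; weights = 0.1012, 0.1263, 0.2495, 0.1673, 0.3557.
Kestria: 0.1012×0.44 + 0.1263×1.44 + 0.2495×3.45 + 0.1673×7.26 + 0.3557×13.86 = 7.2321 per 1,000.
Querova: 0.1012×0.31 + 0.1263×1.29 + 0.2495×2.53 + 0.1673×4.57 + 0.3557×10.52 = 5.3323 per 1,000.
Difference = 7.2321 − 5.3323 = 1.8998.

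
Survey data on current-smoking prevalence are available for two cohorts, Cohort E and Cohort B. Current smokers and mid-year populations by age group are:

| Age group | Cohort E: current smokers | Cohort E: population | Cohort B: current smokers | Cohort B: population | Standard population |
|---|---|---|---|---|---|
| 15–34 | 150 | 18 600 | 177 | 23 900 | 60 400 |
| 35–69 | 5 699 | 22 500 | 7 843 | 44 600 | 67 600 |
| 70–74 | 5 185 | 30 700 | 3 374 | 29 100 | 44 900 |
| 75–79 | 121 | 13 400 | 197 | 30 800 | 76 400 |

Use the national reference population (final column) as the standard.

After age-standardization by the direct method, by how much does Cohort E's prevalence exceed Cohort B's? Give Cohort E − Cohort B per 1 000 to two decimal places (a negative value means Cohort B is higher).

31.50

Age-specific rates per 1 000 for Cohort E: 8.065, 253.289, 168.893, 9.030.
For Cohort B: 7.406, 175.852, 115.945, 6.396.
Standard total = 249 300; weights = 0.2423, 0.2712, 0.1801, 0.3065.
Cohort E: 0.2423×8.065 + 0.2712×253.289 + 0.1801×168.893 + 0.3065×9.030 = 103.8210 per 1 000.
Cohort B: 0.2423×7.406 + 0.2712×175.852 + 0.1801×115.945 + 0.3065×6.396 = 72.3205 per 1 000.
Difference = 103.8210 − 72.3205 = 31.5005.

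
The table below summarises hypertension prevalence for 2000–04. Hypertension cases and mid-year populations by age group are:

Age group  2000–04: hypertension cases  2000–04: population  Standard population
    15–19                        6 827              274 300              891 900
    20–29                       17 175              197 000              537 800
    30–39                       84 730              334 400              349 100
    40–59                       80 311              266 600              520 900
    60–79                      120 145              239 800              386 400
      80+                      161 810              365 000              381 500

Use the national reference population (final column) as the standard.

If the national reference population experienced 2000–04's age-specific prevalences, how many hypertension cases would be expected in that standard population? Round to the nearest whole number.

677176

Age-specific rates per 1 000 for 2000–04: 24.889, 87.183, 253.379, 301.242, 501.022, 443.315.
Expected hypertension cases = Σ (standard pop × age-specific rate ÷ 1 000)
= 891 900×24.889/1 000 + 537 800×87.183/1 000 + 349 100×253.379/1 000 + 520 900×301.242/1 000 + 386 400×501.022/1 000 + 381 500×443.315/1 000
= 22198.33 + 46886.88 + 88454.67 + 156916.73 + 193594.78 + 169124.70 = 677176.09.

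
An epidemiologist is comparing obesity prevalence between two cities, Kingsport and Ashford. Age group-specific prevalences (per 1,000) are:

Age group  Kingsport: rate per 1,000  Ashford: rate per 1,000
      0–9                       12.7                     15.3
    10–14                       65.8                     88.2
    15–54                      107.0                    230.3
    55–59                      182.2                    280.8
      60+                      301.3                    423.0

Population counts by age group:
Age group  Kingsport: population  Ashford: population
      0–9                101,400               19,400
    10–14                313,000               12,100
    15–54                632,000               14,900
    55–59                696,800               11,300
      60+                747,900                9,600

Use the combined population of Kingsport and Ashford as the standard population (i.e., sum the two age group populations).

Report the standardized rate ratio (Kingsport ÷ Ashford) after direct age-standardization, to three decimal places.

0.643

Combined standard total = 2,558,400; weights = 0.0472, 0.1271, 0.2529, 0.2768, 0.2961.
Kingsport: 0.0472×12.7 + 0.1271×65.8 + 0.2529×107.0 + 0.2768×182.2 + 0.2961×301.3 = 175.6546 per 1,000.
Ashford: 0.0472×15.3 + 0.1271×88.2 + 0.2529×230.3 + 0.2768×280.8 + 0.2961×423.0 = 273.1239 per 1,000.
Ratio = 175.6546 ÷ 273.1239 = 0.64313.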